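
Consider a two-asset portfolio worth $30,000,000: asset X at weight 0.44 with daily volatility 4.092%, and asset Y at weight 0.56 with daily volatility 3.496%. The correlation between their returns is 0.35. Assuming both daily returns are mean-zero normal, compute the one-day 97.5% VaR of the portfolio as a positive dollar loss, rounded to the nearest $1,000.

σ_p² = 0.44²·4.092² + 0.56²·3.496² + 2·0.35·0.44·0.56·4.092·3.496 = 9.5420 (%²).
σ_p = √9.5420 = 3.089%.
At 97.5%, z = 1.960.
VaR = 1.960 × 3.089% = 6.054%; on $30,000,000 that is $1,816,200.

$1,816,000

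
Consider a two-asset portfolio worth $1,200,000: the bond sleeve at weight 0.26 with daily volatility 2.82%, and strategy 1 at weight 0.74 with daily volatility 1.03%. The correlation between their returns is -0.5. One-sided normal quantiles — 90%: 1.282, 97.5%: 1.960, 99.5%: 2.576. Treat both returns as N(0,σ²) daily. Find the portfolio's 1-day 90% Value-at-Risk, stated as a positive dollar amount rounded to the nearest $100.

$11,500

σ_p² = 0.26²·2.82² + 0.74²·1.03² + 2·-0.5·0.26·0.74·2.82·1.03 = 0.5597 (%²).
σ_p = √0.5597 = 0.748%.
VaR = 1.282 × 0.748% = 0.959%; on $1,200,000 that is $11,508.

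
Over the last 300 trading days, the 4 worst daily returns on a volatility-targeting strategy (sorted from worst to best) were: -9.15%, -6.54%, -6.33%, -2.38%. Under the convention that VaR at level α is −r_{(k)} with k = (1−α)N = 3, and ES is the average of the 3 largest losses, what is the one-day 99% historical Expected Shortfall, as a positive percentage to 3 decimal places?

The 3 worst returns sum to -22.02%.
ES = −(-22.02%) / 3 = 7.34% ≈ 7.340%.

7.340%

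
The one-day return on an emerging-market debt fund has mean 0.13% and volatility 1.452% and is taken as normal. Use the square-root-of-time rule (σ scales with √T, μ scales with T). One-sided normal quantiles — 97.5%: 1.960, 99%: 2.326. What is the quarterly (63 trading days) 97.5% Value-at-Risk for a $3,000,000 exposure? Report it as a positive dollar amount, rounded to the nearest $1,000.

σ_{63d} = 1.452% × √63 = 11.525%; μ_{63d} = 63 × 0.13% = 8.190%.
VaR = −(8.190%) + 1.960 × 11.525% = 14.399%.
On $3,000,000: 0.14399 × $3,000,000 = $431,970.

$432,000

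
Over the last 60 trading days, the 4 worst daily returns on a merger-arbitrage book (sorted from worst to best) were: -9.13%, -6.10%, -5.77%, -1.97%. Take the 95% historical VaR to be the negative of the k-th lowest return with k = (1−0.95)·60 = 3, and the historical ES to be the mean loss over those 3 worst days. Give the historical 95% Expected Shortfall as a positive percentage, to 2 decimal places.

The 3 worst returns sum to -21.00%.
ES = −(-21.00%) / 3 = 7% ≈ 7.00%.

7.00%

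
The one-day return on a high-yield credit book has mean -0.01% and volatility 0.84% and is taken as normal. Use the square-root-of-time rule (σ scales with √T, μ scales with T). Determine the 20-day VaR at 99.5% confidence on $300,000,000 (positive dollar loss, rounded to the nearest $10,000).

$29,630,000

At 99.5%, z = 2.576.
σ_{20d} = 0.84% × √20 = 3.757%; μ_{20d} = 20 × -0.01% = -0.200%.
VaR = −(-0.200%) + 2.576 × 3.757% = 9.878%.
On $300,000,000: 0.09878 × $300,000,000 = $29,634,000.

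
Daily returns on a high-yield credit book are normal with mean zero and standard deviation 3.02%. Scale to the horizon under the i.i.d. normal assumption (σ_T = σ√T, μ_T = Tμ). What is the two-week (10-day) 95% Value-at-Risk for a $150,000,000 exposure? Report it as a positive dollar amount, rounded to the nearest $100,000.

$23,600,000

At 95%, z = 1.645.
σ_{10d} = 3.02% × √10 = 9.550%.
VaR = 1.645 × 9.550% = 15.710%.
On $150,000,000: 0.15710 × $150,000,000 = $23,565,000.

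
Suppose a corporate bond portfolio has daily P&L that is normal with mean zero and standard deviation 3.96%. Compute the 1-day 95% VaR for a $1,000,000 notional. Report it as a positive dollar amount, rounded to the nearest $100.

At 95% one-sided, z = 1.645.
VaR = z·σ = 1.645 × 3.96% = 6.514%.
On $1,000,000: 0.06514 × $1,000,000 = $65,140.

$65,100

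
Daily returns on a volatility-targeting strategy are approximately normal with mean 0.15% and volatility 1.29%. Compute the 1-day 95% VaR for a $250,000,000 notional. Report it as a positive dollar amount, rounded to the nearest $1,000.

$4,930,000

At 95% one-sided, z = 1.645.
VaR = −μ + z·σ = −(0.15%) + 1.645 × 1.29% = 1.972%.
On $250,000,000: 0.01972 × $250,000,000 = $4,930,000.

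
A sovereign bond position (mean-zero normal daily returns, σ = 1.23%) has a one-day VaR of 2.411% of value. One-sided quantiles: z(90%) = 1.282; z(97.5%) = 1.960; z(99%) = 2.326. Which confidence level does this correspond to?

Implied z = VaR/σ = 2.411 / 1.23 = 1.960.
This matches z(97.5%) = 1.960.

97.5%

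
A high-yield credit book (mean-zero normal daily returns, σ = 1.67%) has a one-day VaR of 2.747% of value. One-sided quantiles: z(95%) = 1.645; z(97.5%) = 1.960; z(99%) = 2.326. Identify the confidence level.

95%

Implied z = VaR/σ = 2.747 / 1.67 = 1.645.
This matches z(95%) = 1.645.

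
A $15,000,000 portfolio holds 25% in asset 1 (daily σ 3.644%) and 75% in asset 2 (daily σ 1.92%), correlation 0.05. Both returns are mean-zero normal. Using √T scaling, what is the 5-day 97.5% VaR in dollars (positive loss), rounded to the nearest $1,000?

σ_p = √(0.25²·3.644² + 0.75²·1.92² + 2·0.05·0.25·0.75·3.644·1.92) = 1.742%.
σ_{5d} = 1.742% × √5 = 3.895%.
z(97.5%) = 1.960.
VaR = 1.960 × 3.895% = 7.634%; on $15,000,000 that is $1,145,100.

$1,145,000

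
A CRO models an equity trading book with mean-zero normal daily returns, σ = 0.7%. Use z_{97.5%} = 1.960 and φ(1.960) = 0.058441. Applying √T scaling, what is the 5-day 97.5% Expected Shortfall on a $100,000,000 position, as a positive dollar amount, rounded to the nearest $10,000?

$3,660,000

σ_{5d} = 0.7% × √5 = 1.565%.
ES multiplier = φ(z)/(1−α) = 0.058441/0.025 = 2.338.
ES = 1.565% × 2.338 = 3.659%; on $100,000,000: $3,659,000.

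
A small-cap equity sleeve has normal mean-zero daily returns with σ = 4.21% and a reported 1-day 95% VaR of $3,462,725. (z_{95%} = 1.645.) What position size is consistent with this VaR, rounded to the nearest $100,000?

VaR as a fraction of value: z·σ = 1.645 × 4.21% = 6.92545%.
Position = $3,462,725 / 0.0692545 = $50,000,000.

$50,000,000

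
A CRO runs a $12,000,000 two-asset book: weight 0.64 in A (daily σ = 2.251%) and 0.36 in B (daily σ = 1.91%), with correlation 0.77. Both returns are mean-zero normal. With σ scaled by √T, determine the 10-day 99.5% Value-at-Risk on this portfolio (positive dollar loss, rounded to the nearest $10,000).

σ_p = √(0.64²·2.251² + 0.36²·1.91² + 2·0.77·0.64·0.36·2.251·1.91) = 2.018%.
σ_{10d} = 2.018% × √10 = 6.381%.
z(99.5%) = 2.576.
VaR = 2.576 × 6.381% = 16.437%; on $12,000,000 that is $1,972,440.

$1,970,000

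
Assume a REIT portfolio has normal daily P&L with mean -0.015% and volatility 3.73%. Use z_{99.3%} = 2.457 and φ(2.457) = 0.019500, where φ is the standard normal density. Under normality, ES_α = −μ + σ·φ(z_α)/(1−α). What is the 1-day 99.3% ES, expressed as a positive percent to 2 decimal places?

10.41%

Tail multiplier: φ(z)/(1−α) = 0.019500 / 0.007 = 2.786.
ES = −(-0.015%) + 3.73% × 2.786 = 10.407%.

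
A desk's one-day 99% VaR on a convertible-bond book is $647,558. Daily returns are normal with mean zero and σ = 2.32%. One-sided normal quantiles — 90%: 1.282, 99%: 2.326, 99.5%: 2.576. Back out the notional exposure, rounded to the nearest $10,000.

$12,000,000

VaR as a fraction of value: z·σ = 2.326 × 2.32% = 5.39632%.
Position = $647,558 / 0.0539632 = $11,999,993.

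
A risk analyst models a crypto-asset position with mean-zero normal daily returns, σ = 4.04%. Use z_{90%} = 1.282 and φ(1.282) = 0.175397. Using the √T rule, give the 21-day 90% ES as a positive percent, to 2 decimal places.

32.47%

σ_{21d} = 4.04% × √21 = 18.514%.
ES multiplier = φ(z)/(1−α) = 0.175397/0.1 = 1.754.
ES = 18.514% × 1.754 = 32.474%.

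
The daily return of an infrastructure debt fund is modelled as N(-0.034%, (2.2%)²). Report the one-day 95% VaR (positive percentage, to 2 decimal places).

3.65%

At 95% one-sided, z = 1.645.
VaR = −μ + z·σ = −(-0.034%) + 1.645 × 2.2% = 3.653%.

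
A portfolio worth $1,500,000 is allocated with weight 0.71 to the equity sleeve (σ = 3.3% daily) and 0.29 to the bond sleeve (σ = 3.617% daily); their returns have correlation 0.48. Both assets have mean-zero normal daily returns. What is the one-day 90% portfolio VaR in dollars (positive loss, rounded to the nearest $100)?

$57,500

σ_p² = 0.71²·3.3² + 0.29²·3.617² + 2·0.48·0.71·0.29·3.3·3.617 = 8.9492 (%²).
σ_p = √8.9492 = 2.992%.
At 90%, z = 1.282.
VaR = 1.282 × 2.992% = 3.836%; on $1,500,000 that is $57,540.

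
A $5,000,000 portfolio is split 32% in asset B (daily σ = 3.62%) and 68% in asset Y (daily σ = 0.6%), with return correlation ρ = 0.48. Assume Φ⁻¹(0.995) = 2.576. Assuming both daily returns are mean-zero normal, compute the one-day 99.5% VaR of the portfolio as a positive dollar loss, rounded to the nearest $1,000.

$180,000

σ_p² = 0.32²·3.62² + 0.68²·0.6² + 2·0.48·0.32·0.68·3.62·0.6 = 1.9621 (%²).
σ_p = √1.9621 = 1.401%.
VaR = 2.576 × 1.401% = 3.609%; on $5,000,000 that is $180,450.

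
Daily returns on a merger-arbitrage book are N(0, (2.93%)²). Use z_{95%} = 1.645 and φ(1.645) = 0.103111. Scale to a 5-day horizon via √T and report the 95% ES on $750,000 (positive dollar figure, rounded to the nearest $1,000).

σ_{5d} = 2.93% × √5 = 6.552%.
ES multiplier = φ(z)/(1−α) = 0.103111/0.05 = 2.062.
ES = 6.552% × 2.062 = 13.510%; on $750,000: $101,325.

$101,000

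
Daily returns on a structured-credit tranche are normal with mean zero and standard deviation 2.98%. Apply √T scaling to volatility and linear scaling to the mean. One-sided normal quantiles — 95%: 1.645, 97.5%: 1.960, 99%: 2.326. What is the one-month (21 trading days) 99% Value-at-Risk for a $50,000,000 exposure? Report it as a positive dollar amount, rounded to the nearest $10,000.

σ_{21d} = 2.98% × √21 = 13.656%.
VaR = 2.326 × 13.656% = 31.764%.
On $50,000,000: 0.31764 × $50,000,000 = $15,882,000.

$15,880,000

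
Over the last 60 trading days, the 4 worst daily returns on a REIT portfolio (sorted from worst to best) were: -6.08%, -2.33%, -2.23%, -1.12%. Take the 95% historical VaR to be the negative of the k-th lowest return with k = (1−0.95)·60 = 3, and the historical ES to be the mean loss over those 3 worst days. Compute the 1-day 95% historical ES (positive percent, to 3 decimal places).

3.547%

The 3 worst returns sum to -10.64%.
ES = −(-10.64%) / 3 = 3.5466…% ≈ 3.547%.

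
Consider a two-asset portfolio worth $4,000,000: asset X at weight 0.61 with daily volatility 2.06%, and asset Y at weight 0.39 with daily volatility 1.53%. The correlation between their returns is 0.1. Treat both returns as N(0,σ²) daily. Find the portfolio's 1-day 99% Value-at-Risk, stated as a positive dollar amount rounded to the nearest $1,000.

$134,000

σ_p² = 0.61²·2.06² + 0.39²·1.53² + 2·0.1·0.61·0.39·2.06·1.53 = 2.0851 (%²).
σ_p = √2.0851 = 1.444%.
At 99%, z = 2.326.
VaR = 2.326 × 1.444% = 3.359%; on $4,000,000 that is $134,360.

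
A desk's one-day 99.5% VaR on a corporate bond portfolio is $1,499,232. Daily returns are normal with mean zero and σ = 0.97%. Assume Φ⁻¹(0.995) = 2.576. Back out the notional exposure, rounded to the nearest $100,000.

VaR as a fraction of value: z·σ = 2.576 × 0.97% = 2.49872%.
Position = $1,499,232 / 0.0249872 = $60,000,000.

$60,000,000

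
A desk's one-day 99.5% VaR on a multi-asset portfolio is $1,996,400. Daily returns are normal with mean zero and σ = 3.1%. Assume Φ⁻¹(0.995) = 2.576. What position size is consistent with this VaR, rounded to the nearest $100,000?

$25,000,000

VaR as a fraction of value: z·σ = 2.576 × 3.1% = 7.9856%.
Position = $1,996,400 / 0.079856 = $25,000,000.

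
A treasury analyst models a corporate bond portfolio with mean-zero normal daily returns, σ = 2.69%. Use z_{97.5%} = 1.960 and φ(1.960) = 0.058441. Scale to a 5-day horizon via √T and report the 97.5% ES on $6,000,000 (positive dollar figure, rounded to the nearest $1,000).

σ_{5d} = 2.69% × √5 = 6.015%.
ES multiplier = φ(z)/(1−α) = 0.058441/0.025 = 2.338.
ES = 6.015% × 2.338 = 14.063%; on $6,000,000: $843,780.

$844,000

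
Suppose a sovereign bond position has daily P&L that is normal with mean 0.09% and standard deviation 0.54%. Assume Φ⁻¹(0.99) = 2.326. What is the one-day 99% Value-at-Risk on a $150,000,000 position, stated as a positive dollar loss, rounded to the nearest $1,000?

$1,749,000

VaR = −μ + z·σ = −(0.09%) + 2.326 × 0.54% = 1.166%.
On $150,000,000: 0.01166 × $150,000,000 = $1,749,000.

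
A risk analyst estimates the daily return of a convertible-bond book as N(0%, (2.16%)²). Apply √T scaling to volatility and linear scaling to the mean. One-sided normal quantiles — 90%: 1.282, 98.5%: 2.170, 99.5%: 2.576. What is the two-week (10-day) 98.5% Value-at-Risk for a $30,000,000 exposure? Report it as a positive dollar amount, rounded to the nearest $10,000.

$4,450,000

σ_{10d} = 2.16% × √10 = 6.831%.
VaR = 2.170 × 6.831% = 14.823%.
On $30,000,000: 0.14823 × $30,000,000 = $4,446,900.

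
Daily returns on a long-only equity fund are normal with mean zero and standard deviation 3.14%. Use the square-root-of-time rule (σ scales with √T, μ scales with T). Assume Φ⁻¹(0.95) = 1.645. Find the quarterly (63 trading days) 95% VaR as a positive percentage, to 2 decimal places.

σ_{63d} = 3.14% × √63 = 24.923%.
VaR = 1.645 × 24.923% = 40.998%.

41.00%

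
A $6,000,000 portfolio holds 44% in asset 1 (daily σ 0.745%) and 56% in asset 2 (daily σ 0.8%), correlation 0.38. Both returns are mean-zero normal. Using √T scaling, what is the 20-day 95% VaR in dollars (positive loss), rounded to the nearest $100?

$286,000

σ_p = √(0.44²·0.745² + 0.56²·0.8² + 2·0.38·0.44·0.56·0.745·0.8) = 0.648%.
σ_{20d} = 0.648% × √20 = 2.898%.
z(95%) = 1.645.
VaR = 1.645 × 2.898% = 4.767%; on $6,000,000 that is $286,020.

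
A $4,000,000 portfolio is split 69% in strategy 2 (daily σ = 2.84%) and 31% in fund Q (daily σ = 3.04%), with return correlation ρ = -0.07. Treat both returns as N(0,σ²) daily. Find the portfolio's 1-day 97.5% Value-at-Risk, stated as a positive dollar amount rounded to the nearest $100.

σ_p² = 0.69²·2.84² + 0.31²·3.04² + 2·-0.07·0.69·0.31·2.84·3.04 = 4.4696 (%²).
σ_p = √4.4696 = 2.114%.
At 97.5%, z = 1.960.
VaR = 1.960 × 2.114% = 4.143%; on $4,000,000 that is $165,720.

$165,700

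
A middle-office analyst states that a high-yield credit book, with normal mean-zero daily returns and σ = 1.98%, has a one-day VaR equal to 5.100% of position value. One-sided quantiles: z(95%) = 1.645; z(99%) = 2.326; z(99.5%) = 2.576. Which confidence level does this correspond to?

Implied z = VaR/σ = 5.100 / 1.98 = 2.576.
This matches z(99.5%) = 2.576.

99.5%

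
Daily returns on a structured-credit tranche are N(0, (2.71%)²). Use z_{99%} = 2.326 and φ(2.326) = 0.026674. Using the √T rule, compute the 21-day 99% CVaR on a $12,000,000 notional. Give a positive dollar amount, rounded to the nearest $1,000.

$3,975,000

σ_{21d} = 2.71% × √21 = 12.419%.
ES multiplier = φ(z)/(1−α) = 0.026674/0.01 = 2.667.
ES = 12.419% × 2.667 = 33.121%; on $12,000,000: $3,974,520.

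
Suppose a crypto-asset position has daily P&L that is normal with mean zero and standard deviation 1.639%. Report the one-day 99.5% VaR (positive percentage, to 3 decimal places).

4.222%

At 99.5% one-sided, z = 2.576.
VaR = z·σ = 2.576 × 1.639% = 4.222%.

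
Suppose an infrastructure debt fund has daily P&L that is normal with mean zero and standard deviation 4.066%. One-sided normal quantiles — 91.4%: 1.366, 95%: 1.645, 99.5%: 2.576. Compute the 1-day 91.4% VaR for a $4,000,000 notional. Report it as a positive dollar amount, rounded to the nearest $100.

VaR = z·σ = 1.366 × 4.066% = 5.554%.
On $4,000,000: 0.05554 × $4,000,000 = $222,160.

$222,200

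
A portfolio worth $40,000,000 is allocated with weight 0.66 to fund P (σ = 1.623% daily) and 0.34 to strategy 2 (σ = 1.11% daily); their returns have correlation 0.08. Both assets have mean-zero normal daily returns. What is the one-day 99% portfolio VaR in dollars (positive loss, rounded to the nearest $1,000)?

$1,083,000

σ_p² = 0.66²·1.623² + 0.34²·1.11² + 2·0.08·0.66·0.34·1.623·1.11 = 1.3545 (%²).
σ_p = √1.3545 = 1.164%.
At 99%, z = 2.326.
VaR = 2.326 × 1.164% = 2.707%; on $40,000,000 that is $1,082,800.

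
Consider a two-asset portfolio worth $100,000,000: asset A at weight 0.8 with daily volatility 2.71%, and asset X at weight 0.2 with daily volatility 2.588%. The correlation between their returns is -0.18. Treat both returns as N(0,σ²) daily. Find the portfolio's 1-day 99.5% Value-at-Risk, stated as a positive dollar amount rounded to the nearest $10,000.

$5,500,000

σ_p² = 0.8²·2.71² + 0.2²·2.588² + 2·-0.18·0.8·0.2·2.71·2.588 = 4.5642 (%²).
σ_p = √4.5642 = 2.136%.
At 99.5%, z = 2.576.
VaR = 2.576 × 2.136% = 5.502%; on $100,000,000 that is $5,502,000.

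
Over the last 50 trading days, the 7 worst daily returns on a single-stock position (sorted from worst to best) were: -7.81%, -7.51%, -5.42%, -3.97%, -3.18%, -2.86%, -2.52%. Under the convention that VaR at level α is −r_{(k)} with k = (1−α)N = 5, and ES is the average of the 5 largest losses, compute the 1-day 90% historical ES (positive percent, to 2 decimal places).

5.58%

The 5 worst returns sum to -27.89%.
ES = −(-27.89%) / 5 = 5.578% ≈ 5.58%.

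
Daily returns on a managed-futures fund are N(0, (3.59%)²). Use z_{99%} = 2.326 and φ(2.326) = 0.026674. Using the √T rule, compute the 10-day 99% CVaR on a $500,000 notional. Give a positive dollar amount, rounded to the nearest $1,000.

$151,000

σ_{10d} = 3.59% × √10 = 11.353%.
ES multiplier = φ(z)/(1−α) = 0.026674/0.01 = 2.667.
ES = 11.353% × 2.667 = 30.278%; on $500,000: $151,390.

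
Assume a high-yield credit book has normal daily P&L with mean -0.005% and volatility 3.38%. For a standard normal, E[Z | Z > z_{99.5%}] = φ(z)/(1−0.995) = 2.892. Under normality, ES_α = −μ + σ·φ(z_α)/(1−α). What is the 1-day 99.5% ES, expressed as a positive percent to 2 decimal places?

9.78%

ES = −(-0.005%) + 3.38% × 2.892 = 9.780%.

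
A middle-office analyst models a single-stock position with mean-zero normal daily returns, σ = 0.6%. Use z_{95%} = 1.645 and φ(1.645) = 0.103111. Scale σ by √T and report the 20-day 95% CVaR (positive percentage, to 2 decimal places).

5.53%

σ_{20d} = 0.6% × √20 = 2.683%.
ES multiplier = φ(z)/(1−α) = 0.103111/0.05 = 2.062.
ES = 2.683% × 2.062 = 5.532%.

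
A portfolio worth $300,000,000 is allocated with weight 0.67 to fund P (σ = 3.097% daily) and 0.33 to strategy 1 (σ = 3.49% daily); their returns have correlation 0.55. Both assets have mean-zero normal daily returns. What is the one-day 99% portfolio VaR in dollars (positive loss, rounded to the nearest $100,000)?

σ_p² = 0.67²·3.097² + 0.33²·3.49² + 2·0.55·0.67·0.33·3.097·3.49 = 8.2607 (%²).
σ_p = √8.2607 = 2.874%.
At 99%, z = 2.326.
VaR = 2.326 × 2.874% = 6.685%; on $300,000,000 that is $20,055,000.

$20,100,000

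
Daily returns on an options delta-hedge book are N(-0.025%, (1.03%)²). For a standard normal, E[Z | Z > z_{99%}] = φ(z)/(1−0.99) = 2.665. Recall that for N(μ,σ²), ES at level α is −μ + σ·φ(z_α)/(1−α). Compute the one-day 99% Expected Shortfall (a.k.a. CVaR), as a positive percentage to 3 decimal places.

ES = −(-0.025%) + 1.03% × 2.665 = 2.770%.

2.770%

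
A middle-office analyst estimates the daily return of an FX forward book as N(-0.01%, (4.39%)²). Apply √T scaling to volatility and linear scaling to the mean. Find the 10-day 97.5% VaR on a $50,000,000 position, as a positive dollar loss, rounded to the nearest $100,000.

$13,700,000

At 97.5%, z = 1.960.
σ_{10d} = 4.39% × √10 = 13.882%; μ_{10d} = 10 × -0.01% = -0.100%.
VaR = −(-0.100%) + 1.960 × 13.882% = 27.309%.
On $50,000,000: 0.27309 × $50,000,000 = $13,654,500.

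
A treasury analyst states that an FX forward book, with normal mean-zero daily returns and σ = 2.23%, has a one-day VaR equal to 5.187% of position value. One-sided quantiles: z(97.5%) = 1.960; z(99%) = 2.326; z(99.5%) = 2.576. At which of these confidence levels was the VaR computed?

99%

Implied z = VaR/σ = 5.187 / 2.23 = 2.326.
This matches z(99%) = 2.326.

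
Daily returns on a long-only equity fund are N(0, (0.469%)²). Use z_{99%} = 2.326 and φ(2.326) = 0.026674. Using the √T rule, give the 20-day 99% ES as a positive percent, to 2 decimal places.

5.59%

σ_{20d} = 0.469% × √20 = 2.097%.
ES multiplier = φ(z)/(1−α) = 0.026674/0.01 = 2.667.
ES = 2.097% × 2.667 = 5.593%.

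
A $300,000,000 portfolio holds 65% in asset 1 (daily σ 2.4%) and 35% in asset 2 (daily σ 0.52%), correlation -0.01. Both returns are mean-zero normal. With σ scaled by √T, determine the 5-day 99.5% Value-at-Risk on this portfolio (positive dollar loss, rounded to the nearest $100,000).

σ_p = √(0.65²·2.4² + 0.35²·0.52² + 2·-0.01·0.65·0.35·2.4·0.52) = 1.569%.
σ_{5d} = 1.569% × √5 = 3.508%.
z(99.5%) = 2.576.
VaR = 2.576 × 3.508% = 9.037%; on $300,000,000 that is $27,111,000.

$27,100,000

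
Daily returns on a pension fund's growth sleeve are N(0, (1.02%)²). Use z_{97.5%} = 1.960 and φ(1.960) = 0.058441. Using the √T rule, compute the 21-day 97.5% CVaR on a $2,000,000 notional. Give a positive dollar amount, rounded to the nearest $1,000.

σ_{21d} = 1.02% × √21 = 4.674%.
ES multiplier = φ(z)/(1−α) = 0.058441/0.025 = 2.338.
ES = 4.674% × 2.338 = 10.928%; on $2,000,000: $218,560.

$219,000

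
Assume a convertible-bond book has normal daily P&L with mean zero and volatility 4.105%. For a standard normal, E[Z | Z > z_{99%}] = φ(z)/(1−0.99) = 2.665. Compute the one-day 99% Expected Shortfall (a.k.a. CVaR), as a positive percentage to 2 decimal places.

10.94%

ES = 4.105% × 2.665 = 10.940%.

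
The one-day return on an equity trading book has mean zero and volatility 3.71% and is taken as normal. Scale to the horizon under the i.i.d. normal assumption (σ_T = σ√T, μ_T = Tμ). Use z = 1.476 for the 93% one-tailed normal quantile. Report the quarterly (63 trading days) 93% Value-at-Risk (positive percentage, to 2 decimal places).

σ_{63d} = 3.71% × √63 = 29.447%.
VaR = 1.476 × 29.447% = 43.464%.

43.46%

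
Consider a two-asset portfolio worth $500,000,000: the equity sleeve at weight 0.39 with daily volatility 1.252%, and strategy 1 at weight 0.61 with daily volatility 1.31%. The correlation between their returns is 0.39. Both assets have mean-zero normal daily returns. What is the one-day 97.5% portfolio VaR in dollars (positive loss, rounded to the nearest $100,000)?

σ_p² = 0.39²·1.252² + 0.61²·1.31² + 2·0.39·0.39·0.61·1.252·1.31 = 1.1813 (%²).
σ_p = √1.1813 = 1.087%.
At 97.5%, z = 1.960.
VaR = 1.960 × 1.087% = 2.131%; on $500,000,000 that is $10,655,000.

$10,700,000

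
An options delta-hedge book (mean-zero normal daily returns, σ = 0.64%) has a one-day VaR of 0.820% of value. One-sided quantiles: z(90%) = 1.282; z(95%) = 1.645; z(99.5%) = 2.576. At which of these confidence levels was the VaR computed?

Implied z = VaR/σ = 0.820 / 0.64 = 1.281.
This matches z(90%) = 1.282.

90%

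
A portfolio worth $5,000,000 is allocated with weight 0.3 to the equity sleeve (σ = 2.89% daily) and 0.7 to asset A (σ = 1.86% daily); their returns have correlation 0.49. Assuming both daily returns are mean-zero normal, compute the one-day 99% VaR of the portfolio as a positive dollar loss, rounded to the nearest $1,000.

$219,000

σ_p² = 0.3²·2.89² + 0.7²·1.86² + 2·0.49·0.3·0.7·2.89·1.86 = 3.5532 (%²).
σ_p = √3.5532 = 1.885%.
At 99%, z = 2.326.
VaR = 2.326 × 1.885% = 4.385%; on $5,000,000 that is $219,250.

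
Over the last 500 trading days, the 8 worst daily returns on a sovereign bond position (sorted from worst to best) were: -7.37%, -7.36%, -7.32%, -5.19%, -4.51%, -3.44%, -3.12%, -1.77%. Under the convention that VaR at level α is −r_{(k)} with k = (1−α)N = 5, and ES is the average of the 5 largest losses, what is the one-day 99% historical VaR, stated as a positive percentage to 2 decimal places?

k = 5; the 5th lowest return is -4.51%, so VaR = 4.51%.

4.51%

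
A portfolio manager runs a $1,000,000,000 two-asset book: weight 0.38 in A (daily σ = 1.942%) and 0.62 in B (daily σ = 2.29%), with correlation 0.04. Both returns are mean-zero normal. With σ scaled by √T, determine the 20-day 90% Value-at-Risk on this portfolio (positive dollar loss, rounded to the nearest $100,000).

$93,200,000

σ_p = √(0.38²·1.942² + 0.62²·2.29² + 2·0.04·0.38·0.62·1.942·2.29) = 1.626%.
σ_{20d} = 1.626% × √20 = 7.272%.
z(90%) = 1.282.
VaR = 1.282 × 7.272% = 9.323%; on $1,000,000,000 that is $93,230,000.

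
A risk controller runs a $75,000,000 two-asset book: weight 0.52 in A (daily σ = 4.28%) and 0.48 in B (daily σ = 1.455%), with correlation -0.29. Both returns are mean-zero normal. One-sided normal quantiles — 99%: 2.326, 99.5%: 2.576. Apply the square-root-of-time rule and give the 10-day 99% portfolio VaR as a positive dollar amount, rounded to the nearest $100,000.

σ_p = √(0.52²·4.28² + 0.48²·1.455² + 2·-0.29·0.52·0.48·4.28·1.455) = 2.131%.
σ_{10d} = 2.131% × √10 = 6.739%.
VaR = 2.326 × 6.739% = 15.675%; on $75,000,000 that is $11,756,250.

$11,800,000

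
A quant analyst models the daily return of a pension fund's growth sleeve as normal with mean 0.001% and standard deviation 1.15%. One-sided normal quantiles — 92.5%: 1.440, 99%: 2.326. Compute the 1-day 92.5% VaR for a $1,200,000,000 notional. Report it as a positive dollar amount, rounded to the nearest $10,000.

VaR = −μ + z·σ = −(0.001%) + 1.440 × 1.15% = 1.655%.
On $1,200,000,000: 0.01655 × $1,200,000,000 = $19,860,000.

$19,860,000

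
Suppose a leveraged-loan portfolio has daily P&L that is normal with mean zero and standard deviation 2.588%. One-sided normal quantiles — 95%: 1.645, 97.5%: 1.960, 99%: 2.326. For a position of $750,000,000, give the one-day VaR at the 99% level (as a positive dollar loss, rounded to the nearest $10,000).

VaR = z·σ = 2.326 × 2.588% = 6.020%.
On $750,000,000: 0.06020 × $750,000,000 = $45,150,000.

$45,150,000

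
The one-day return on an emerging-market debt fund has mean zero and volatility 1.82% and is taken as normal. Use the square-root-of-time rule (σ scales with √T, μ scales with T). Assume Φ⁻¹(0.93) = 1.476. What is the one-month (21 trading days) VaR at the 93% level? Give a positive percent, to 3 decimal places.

σ_{21d} = 1.82% × √21 = 8.340%.
VaR = 1.476 × 8.340% = 12.310%.

12.310%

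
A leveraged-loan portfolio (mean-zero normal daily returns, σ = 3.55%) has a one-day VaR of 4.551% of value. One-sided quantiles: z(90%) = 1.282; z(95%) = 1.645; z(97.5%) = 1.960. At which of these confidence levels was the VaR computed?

90%

Implied z = VaR/σ = 4.551 / 3.55 = 1.282.
This matches z(90%) = 1.282.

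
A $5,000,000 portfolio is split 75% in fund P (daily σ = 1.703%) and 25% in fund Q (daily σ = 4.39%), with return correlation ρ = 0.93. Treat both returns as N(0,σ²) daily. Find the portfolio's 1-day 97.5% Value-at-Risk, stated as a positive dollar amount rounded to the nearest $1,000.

σ_p² = 0.75²·1.703² + 0.25²·4.39² + 2·0.93·0.75·0.25·1.703·4.39 = 5.4432 (%²).
σ_p = √5.4432 = 2.333%.
At 97.5%, z = 1.960.
VaR = 1.960 × 2.333% = 4.573%; on $5,000,000 that is $228,650.

$229,000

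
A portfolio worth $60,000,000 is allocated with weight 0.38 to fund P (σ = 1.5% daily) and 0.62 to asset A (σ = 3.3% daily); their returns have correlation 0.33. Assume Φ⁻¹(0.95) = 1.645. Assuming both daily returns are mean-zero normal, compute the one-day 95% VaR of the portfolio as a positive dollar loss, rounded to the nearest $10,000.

σ_p² = 0.38²·1.5² + 0.62²·3.3² + 2·0.33·0.38·0.62·1.5·3.3 = 5.2807 (%²).
σ_p = √5.2807 = 2.298%.
VaR = 1.645 × 2.298% = 3.780%; on $60,000,000 that is $2,268,000.

$2,270,000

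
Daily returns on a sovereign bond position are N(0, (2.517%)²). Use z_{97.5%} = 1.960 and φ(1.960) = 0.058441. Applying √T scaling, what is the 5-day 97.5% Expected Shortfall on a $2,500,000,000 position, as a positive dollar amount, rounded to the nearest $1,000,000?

σ_{5d} = 2.517% × √5 = 5.628%.
ES multiplier = φ(z)/(1−α) = 0.058441/0.025 = 2.338.
ES = 5.628% × 2.338 = 13.158%; on $2,500,000,000: $328,950,000.

$329,000,000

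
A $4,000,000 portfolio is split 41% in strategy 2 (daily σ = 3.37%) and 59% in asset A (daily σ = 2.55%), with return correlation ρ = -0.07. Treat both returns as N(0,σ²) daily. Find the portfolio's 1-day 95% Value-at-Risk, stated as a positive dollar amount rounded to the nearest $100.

σ_p² = 0.41²·3.37² + 0.59²·2.55² + 2·-0.07·0.41·0.59·3.37·2.55 = 3.8816 (%²).
σ_p = √3.8816 = 1.970%.
At 95%, z = 1.645.
VaR = 1.645 × 1.970% = 3.241%; on $4,000,000 that is $129,640.

$129,600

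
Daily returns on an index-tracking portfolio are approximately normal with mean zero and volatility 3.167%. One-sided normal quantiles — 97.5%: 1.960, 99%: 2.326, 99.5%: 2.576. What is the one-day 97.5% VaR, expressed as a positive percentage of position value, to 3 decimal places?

VaR = z·σ = 1.960 × 3.167% = 6.207%.

6.207%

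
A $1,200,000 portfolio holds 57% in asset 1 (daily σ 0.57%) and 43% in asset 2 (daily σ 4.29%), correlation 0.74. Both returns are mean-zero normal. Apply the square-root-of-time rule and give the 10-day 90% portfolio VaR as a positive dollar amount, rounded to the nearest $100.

σ_p = √(0.57²·0.57² + 0.43²·4.29² + 2·0.74·0.57·0.43·0.57·4.29) = 2.097%.
σ_{10d} = 2.097% × √10 = 6.631%.
z(90%) = 1.282.
VaR = 1.282 × 6.631% = 8.501%; on $1,200,000 that is $102,012.

$102,000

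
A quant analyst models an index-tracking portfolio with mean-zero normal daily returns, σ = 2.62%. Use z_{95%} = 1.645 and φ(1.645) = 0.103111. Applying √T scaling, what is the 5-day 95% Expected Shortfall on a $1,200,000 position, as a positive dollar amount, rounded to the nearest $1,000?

σ_{5d} = 2.62% × √5 = 5.858%.
ES multiplier = φ(z)/(1−α) = 0.103111/0.05 = 2.062.
ES = 5.858% × 2.062 = 12.079%; on $1,200,000: $144,948.

$145,000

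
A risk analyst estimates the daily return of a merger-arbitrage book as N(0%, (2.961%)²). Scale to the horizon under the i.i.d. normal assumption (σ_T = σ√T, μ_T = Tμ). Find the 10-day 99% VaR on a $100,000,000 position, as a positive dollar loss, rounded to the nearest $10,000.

$21,780,000

At 99%, z = 2.326.
σ_{10d} = 2.961% × √10 = 9.364%.
VaR = 2.326 × 9.364% = 21.781%.
On $100,000,000: 0.21781 × $100,000,000 = $21,781,000.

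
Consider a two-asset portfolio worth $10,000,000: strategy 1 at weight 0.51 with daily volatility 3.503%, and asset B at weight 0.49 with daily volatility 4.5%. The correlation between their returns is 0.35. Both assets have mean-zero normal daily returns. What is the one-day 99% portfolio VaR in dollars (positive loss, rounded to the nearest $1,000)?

$765,000

σ_p² = 0.51²·3.503² + 0.49²·4.5² + 2·0.35·0.51·0.49·3.503·4.5 = 10.8112 (%²).
σ_p = √10.8112 = 3.288%.
At 99%, z = 2.326.
VaR = 2.326 × 3.288% = 7.648%; on $10,000,000 that is $764,800.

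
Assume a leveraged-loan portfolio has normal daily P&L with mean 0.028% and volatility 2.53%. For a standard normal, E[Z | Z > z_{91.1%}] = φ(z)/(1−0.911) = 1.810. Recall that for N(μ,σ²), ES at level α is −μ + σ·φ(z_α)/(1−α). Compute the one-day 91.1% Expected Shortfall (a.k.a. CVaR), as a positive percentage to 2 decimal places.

ES = −(0.028%) + 2.53% × 1.810 = 4.551%.

4.55%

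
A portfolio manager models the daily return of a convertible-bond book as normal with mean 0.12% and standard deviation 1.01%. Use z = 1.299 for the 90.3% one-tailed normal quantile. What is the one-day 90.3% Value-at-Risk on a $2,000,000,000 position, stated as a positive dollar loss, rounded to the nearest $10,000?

VaR = −μ + z·σ = −(0.12%) + 1.299 × 1.01% = 1.192%.
On $2,000,000,000: 0.01192 × $2,000,000,000 = $23,840,000.

$23,840,000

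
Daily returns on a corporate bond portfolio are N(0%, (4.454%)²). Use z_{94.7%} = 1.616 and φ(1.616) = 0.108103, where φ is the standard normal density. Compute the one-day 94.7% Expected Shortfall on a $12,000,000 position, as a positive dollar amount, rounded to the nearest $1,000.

$1,090,000

Tail multiplier: φ(z)/(1−α) = 0.108103 / 0.053 = 2.040.
ES = 4.454% × 2.040 = 9.086%.
On $12,000,000: 0.09086 × $12,000,000 = $1,090,320.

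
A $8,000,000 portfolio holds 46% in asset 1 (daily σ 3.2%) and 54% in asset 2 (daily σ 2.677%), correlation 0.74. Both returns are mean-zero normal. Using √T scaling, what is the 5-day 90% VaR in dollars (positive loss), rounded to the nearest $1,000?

σ_p = √(0.46²·3.2² + 0.54²·2.677² + 2·0.74·0.46·0.54·3.2·2.677) = 2.721%.
σ_{5d} = 2.721% × √5 = 6.084%.
z(90%) = 1.282.
VaR = 1.282 × 6.084% = 7.800%; on $8,000,000 that is $624,000.

$624,000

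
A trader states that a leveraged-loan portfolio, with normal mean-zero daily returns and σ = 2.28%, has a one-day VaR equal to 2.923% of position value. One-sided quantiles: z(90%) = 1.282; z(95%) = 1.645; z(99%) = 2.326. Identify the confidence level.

Implied z = VaR/σ = 2.923 / 2.28 = 1.282.
This matches z(90%) = 1.282.

90%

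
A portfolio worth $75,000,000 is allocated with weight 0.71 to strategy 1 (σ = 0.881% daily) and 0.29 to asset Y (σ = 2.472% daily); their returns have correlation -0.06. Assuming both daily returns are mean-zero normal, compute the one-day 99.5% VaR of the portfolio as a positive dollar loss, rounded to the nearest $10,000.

σ_p² = 0.71²·0.881² + 0.29²·2.472² + 2·-0.06·0.71·0.29·0.881·2.472 = 0.8514 (%²).
σ_p = √0.8514 = 0.923%.
At 99.5%, z = 2.576.
VaR = 2.576 × 0.923% = 2.378%; on $75,000,000 that is $1,783,500.

$1,780,000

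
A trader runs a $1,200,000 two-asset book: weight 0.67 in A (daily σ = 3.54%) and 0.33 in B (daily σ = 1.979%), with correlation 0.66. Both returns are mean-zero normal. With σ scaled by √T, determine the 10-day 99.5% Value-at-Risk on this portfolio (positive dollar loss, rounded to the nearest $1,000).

$278,000

σ_p = √(0.67²·3.54² + 0.33²·1.979² + 2·0.66·0.67·0.33·3.54·1.979) = 2.845%.
σ_{10d} = 2.845% × √10 = 8.997%.
z(99.5%) = 2.576.
VaR = 2.576 × 8.997% = 23.176%; on $1,200,000 that is $278,112.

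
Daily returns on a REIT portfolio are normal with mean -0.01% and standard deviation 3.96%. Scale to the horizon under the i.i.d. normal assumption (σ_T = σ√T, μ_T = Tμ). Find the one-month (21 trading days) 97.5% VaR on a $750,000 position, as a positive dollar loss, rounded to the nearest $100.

At 97.5%, z = 1.960.
σ_{21d} = 3.96% × √21 = 18.147%; μ_{21d} = 21 × -0.01% = -0.210%.
VaR = −(-0.210%) + 1.960 × 18.147% = 35.778%.
On $750,000: 0.35778 × $750,000 = $268,335.

$268,300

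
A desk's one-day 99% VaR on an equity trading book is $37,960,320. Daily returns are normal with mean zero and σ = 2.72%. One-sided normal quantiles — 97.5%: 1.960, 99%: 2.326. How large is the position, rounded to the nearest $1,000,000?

$600,000,000

VaR as a fraction of value: z·σ = 2.326 × 2.72% = 6.32672%.
Position = $37,960,320 / 0.0632672 = $600,000,000.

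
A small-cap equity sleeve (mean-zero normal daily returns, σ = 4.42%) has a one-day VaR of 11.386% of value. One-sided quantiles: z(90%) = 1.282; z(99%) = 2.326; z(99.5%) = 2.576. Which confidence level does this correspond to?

99.5%

Implied z = VaR/σ = 11.386 / 4.42 = 2.576.
This matches z(99.5%) = 2.576.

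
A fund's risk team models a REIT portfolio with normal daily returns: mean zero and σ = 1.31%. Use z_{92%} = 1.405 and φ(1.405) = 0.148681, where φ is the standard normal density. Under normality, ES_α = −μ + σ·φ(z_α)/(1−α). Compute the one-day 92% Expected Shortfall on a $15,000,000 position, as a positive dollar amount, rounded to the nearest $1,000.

$365,000

Tail multiplier: φ(z)/(1−α) = 0.148681 / 0.08 = 1.859.
ES = 1.31% × 1.859 = 2.435%.
On $15,000,000: 0.02435 × $15,000,000 = $365,250.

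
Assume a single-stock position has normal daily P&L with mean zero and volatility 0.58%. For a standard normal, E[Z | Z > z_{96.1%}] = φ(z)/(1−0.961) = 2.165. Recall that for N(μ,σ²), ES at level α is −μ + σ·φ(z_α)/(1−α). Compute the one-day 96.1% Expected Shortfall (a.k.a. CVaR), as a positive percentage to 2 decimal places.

ES = 0.58% × 2.165 = 1.256%.

1.26%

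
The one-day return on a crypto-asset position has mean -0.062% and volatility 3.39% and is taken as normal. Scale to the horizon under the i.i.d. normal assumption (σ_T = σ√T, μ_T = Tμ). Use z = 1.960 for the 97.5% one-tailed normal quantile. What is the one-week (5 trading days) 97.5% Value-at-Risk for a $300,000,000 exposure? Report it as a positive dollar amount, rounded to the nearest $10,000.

σ_{5d} = 3.39% × √5 = 7.580%; μ_{5d} = 5 × -0.062% = -0.310%.
VaR = −(-0.310%) + 1.960 × 7.580% = 15.167%.
On $300,000,000: 0.15167 × $300,000,000 = $45,501,000.

$45,500,000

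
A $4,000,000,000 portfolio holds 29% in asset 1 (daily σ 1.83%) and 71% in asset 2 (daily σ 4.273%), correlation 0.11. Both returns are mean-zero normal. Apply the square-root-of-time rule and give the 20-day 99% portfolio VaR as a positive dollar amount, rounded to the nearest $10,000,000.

σ_p = √(0.29²·1.83² + 0.71²·4.273² + 2·0.11·0.29·0.71·1.83·4.273) = 3.137%.
σ_{20d} = 3.137% × √20 = 14.029%.
z(99%) = 2.326.
VaR = 2.326 × 14.029% = 32.631%; on $4,000,000,000 that is $1,305,240,000.

$1,310,000,000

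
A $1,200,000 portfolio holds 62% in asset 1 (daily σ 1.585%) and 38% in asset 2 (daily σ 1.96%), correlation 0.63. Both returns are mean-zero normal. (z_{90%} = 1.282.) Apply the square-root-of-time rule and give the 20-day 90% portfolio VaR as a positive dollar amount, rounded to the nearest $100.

σ_p = √(0.62²·1.585² + 0.38²·1.96² + 2·0.63·0.62·0.38·1.585·1.96) = 1.563%.
σ_{20d} = 1.563% × √20 = 6.990%.
VaR = 1.282 × 6.990% = 8.961%; on $1,200,000 that is $107,532.

$107,500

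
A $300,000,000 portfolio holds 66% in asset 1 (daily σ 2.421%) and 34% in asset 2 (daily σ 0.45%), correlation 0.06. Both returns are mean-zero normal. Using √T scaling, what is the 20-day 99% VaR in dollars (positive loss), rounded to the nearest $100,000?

$50,400,000

σ_p = √(0.66²·2.421² + 0.34²·0.45² + 2·0.06·0.66·0.34·2.421·0.45) = 1.614%.
σ_{20d} = 1.614% × √20 = 7.218%.
z(99%) = 2.326.
VaR = 2.326 × 7.218% = 16.789%; on $300,000,000 that is $50,367,000.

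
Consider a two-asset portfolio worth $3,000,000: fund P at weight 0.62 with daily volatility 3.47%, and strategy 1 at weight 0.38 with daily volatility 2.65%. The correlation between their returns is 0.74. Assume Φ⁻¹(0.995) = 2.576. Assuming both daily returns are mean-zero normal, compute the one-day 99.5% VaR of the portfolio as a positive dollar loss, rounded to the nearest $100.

σ_p² = 0.62²·3.47² + 0.38²·2.65² + 2·0.74·0.62·0.38·3.47·2.65 = 8.8489 (%²).
σ_p = √8.8489 = 2.975%.
VaR = 2.576 × 2.975% = 7.664%; on $3,000,000 that is $229,920.

$229,900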